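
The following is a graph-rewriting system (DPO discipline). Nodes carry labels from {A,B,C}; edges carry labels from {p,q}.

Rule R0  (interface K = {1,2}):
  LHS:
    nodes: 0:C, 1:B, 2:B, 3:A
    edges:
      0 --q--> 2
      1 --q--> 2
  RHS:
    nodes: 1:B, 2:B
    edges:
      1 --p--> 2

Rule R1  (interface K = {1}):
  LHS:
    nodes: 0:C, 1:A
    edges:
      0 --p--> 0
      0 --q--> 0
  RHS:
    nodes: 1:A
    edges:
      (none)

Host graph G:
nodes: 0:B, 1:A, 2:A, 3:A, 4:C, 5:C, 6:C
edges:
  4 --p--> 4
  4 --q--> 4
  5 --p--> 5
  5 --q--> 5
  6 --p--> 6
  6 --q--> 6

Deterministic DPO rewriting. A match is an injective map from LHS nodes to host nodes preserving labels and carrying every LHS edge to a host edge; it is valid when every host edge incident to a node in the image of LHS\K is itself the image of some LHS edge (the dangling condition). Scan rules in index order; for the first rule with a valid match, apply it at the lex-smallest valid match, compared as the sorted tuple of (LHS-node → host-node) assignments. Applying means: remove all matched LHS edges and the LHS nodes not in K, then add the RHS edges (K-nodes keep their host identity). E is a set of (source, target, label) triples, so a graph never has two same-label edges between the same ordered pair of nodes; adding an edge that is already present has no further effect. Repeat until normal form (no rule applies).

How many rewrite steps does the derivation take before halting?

Answer: 3

Steps:
start.  V:7 E:6  edges: 4-p->4 4-q->4 5-p->5 5-q->5 6-p->6 6-q->6
1. fire R1 via {0↦4, 1↦1}  →  V:6 E:4  edges: 5-p->5 5-q->5 6-p->6 6-q->6
2. fire R1 via {0↦5, 1↦1}  →  V:5 E:2  edges: 6-p->6 6-q->6
3. fire R1 via {0↦6, 1↦1}  →  V:4 E:0  edges: ∅
final graph: no rule applies after step 3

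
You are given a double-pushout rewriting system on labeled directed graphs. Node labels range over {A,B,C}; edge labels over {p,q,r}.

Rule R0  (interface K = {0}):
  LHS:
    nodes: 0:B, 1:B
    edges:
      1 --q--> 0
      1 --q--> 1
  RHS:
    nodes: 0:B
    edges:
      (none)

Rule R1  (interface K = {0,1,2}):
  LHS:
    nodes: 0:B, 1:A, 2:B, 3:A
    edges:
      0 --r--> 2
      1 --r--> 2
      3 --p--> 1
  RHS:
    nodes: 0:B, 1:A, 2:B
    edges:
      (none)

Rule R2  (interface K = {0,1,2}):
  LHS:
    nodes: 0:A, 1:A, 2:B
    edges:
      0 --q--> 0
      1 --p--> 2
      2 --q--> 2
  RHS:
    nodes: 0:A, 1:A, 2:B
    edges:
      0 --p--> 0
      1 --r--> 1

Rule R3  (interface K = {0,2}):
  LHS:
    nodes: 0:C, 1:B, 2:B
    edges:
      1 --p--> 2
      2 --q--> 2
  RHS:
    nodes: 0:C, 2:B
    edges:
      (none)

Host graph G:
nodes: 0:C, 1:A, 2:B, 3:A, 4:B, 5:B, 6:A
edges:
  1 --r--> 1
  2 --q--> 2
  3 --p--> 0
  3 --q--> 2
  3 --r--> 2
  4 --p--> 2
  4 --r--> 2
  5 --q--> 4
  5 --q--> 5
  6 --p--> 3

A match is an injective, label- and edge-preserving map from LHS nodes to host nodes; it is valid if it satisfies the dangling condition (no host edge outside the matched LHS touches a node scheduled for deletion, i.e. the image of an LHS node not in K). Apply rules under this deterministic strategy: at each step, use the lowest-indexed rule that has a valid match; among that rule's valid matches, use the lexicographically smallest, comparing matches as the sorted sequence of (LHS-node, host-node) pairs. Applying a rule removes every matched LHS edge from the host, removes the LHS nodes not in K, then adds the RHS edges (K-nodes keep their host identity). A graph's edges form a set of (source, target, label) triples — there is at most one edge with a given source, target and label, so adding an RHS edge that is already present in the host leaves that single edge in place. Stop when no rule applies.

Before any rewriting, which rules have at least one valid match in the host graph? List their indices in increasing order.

Answer: [R0,R1]

Rewrite trace:
R0: 1 valid match — {0↦4, 1↦5}
R1: 1 valid match — {0↦4, 1↦3, 2↦2, 3↦6}
R2: no valid match — LHS pattern not found
R3: no valid match — 1 raw match, all fail dangling condition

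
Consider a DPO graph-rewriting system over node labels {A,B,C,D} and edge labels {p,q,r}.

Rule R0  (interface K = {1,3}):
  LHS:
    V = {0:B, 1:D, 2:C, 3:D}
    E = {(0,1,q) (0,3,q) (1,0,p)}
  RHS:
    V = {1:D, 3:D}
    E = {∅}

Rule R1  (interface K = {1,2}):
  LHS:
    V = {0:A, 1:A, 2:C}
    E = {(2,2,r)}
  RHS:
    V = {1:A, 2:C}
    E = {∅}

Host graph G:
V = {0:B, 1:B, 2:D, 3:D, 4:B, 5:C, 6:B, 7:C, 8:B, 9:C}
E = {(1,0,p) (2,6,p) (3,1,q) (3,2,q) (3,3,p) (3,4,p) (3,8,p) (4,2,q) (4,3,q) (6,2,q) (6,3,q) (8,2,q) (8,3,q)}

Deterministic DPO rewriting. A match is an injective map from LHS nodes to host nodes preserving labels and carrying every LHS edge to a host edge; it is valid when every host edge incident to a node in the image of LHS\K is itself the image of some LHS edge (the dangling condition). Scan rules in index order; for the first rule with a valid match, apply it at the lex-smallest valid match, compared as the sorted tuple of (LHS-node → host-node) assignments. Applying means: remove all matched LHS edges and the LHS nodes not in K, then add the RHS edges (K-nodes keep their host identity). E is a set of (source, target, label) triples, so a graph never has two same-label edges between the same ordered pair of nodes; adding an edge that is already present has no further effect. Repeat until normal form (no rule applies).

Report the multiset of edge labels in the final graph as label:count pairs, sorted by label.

Answer: p:2 q:2

Steps:
initial: |V|=10 |E|=13  E = 1-p->0 2-p->6 3-q->1 3-q->2 3-p->3 3-p->4 3-p->8 4-q->2 4-q->3 6-q->2 6-q->3 8-q->2 8-q->3
step 1: apply R0 at {0↦4, 1↦3, 2↦5, 3↦2}  → |V|=8 |E|=10  E = 1-p->0 2-p->6 3-q->1 3-q->2 3-p->3 3-p->8 6-q->2 6-q->3 8-q->2 8-q->3
step 2: apply R0 at {0↦6, 1↦2, 2↦7, 3↦3}  → |V|=6 |E|=7  E = 1-p->0 3-q->1 3-q->2 3-p->3 3-p->8 8-q->2 8-q->3
step 3: apply R0 at {0↦8, 1↦3, 2↦9, 3↦2}  → |V|=4 |E|=4  E = 1-p->0 3-q->1 3-q->2 3-p->3
halt: no rule applies after step 3
NF edges: [(1, 0, 'p'), (3, 1, 'q'), (3, 2, 'q'), (3, 3, 'p')]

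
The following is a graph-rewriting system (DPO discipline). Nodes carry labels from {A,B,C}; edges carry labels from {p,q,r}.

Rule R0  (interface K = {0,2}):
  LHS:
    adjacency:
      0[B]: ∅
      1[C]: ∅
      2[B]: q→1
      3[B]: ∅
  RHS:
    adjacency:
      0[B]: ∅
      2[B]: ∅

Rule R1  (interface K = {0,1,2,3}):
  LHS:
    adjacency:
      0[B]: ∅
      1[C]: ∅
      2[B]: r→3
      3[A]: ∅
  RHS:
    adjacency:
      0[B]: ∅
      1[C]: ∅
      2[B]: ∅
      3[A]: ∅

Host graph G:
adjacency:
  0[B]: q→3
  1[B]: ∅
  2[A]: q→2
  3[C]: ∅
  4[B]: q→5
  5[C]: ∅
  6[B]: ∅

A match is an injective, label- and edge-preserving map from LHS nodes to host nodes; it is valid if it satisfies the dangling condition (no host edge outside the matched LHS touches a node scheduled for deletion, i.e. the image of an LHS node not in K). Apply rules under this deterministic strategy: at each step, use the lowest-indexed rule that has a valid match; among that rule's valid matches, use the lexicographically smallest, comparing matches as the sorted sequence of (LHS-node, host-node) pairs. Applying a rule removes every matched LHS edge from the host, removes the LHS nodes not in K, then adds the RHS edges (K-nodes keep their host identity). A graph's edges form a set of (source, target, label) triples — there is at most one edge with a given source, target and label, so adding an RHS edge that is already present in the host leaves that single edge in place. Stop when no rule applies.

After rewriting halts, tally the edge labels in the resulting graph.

Answer: q:1

Derivation:
[0] host  ⇒  7 nodes, 3 edges  {0-q->3 2-q->2 4-q->5}
[1] R0 @ {0↦0, 1↦5, 2↦4, 3↦1}  ⇒  5 nodes, 2 edges  {0-q->3 2-q->2}
[2] R0 @ {0↦4, 1↦3, 2↦0, 3↦6}  ⇒  3 nodes, 1 edges  {2-q->2}
final graph: no rule applies after step 2
NF edges: [(2, 2, 'q')]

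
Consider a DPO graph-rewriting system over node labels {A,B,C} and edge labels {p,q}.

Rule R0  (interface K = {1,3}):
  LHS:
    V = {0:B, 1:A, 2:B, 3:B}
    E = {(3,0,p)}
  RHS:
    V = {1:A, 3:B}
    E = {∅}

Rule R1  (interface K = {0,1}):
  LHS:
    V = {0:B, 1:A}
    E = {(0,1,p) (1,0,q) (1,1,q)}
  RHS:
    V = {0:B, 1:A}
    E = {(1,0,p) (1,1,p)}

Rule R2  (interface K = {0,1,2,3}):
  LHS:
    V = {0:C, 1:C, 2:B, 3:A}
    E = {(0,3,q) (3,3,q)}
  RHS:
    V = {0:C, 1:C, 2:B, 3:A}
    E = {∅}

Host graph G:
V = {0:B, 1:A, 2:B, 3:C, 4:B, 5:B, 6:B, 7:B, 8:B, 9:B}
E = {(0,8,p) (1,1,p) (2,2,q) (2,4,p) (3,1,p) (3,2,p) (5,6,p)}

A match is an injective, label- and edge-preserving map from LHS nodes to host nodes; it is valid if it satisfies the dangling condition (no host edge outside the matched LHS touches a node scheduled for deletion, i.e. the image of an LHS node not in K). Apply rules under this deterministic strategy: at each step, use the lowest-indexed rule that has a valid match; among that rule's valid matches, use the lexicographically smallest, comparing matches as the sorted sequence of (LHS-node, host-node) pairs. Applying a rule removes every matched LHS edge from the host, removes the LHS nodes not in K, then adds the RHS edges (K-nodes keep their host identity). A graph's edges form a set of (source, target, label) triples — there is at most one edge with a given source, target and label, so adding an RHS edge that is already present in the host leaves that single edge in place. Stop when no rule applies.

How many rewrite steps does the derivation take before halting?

Answer: 3

Derivation:
initial: |V|=10 |E|=7  E = 0-p->8 1-p->1 2-q->2 2-p->4 3-p->1 3-p->2 5-p->6
step 1: apply R0 at {0↦4, 1↦1, 2↦7, 3↦2}  → |V|=8 |E|=6  E = 0-p->8 1-p->1 2-q->2 3-p->1 3-p->2 5-p->6
step 2: apply R0 at {0↦6, 1↦1, 2↦9, 3↦5}  → |V|=6 |E|=5  E = 0-p->8 1-p->1 2-q->2 3-p->1 3-p->2
step 3: apply R0 at {0↦8, 1↦1, 2↦5, 3↦0}  → |V|=4 |E|=4  E = 1-p->1 2-q->2 3-p->1 3-p->2
halt: no rule applies after step 3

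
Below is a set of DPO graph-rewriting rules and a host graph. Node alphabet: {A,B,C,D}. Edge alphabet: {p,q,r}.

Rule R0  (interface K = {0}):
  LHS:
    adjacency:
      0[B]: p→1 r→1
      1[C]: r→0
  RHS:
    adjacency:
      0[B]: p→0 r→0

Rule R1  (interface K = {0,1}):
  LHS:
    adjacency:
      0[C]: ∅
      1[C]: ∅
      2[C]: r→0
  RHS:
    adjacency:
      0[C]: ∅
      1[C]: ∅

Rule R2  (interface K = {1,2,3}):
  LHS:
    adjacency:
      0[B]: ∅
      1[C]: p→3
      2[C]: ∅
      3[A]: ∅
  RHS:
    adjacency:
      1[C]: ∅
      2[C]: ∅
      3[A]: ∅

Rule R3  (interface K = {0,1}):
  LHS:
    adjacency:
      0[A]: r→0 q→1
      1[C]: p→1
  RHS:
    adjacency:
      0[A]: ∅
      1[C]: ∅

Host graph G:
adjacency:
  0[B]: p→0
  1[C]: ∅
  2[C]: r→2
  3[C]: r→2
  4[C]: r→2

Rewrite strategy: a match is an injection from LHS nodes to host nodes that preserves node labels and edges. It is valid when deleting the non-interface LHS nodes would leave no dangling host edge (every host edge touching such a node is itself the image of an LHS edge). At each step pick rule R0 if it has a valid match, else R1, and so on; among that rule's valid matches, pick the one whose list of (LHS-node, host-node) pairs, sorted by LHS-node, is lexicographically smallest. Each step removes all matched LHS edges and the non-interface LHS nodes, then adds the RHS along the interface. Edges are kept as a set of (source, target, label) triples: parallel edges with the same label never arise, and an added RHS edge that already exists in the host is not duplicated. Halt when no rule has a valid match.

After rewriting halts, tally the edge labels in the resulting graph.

[0] host  ⇒  5 nodes, 4 edges  {0-p->0 2-r->2 3-r->2 4-r->2}
[1] R1 @ {0↦2, 1↦1, 2↦3}  ⇒  4 nodes, 3 edges  {0-p->0 2-r->2 4-r->2}
[2] R1 @ {0↦2, 1↦1, 2↦4}  ⇒  3 nodes, 2 edges  {0-p->0 2-r->2}
halt: no rule applies after step 2
NF edges: [(0, 0, 'p'), (2, 2, 'r')]

Answer: p:1 r:1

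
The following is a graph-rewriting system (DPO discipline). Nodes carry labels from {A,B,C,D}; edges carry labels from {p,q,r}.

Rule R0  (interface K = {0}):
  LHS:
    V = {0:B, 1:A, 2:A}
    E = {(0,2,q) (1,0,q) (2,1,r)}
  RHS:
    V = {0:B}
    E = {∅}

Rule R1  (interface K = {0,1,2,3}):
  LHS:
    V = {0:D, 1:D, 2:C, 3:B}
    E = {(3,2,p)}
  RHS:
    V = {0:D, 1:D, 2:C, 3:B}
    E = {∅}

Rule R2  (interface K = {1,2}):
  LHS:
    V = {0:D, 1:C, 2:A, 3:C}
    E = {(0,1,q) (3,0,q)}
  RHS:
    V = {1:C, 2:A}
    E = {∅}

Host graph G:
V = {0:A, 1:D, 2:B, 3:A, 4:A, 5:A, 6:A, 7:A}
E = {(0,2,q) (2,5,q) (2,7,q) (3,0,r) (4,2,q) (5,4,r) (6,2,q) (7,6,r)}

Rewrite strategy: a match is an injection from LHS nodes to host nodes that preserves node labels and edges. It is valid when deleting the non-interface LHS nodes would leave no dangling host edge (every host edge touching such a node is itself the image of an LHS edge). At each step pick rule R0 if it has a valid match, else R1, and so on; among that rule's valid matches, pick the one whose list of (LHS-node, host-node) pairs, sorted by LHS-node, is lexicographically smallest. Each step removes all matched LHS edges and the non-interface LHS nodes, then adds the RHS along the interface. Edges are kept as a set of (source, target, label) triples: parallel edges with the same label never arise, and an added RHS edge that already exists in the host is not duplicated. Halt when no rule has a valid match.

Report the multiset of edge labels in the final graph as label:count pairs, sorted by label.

Answer: q:1 r:1

Derivation:
start.  V:8 E:8  edges: 0-q->2 2-q->5 2-q->7 3-r->0 4-q->2 5-r->4 6-q->2 7-r->6
1. fire R0 via {0↦2, 1↦4, 2↦5}  →  V:6 E:5  edges: 0-q->2 2-q->7 3-r->0 6-q->2 7-r->6
2. fire R0 via {0↦2, 1↦6, 2↦7}  →  V:4 E:2  edges: 0-q->2 3-r->0
halt: no rule applies after step 2
NF edges: [(0, 2, 'q'), (3, 0, 'r')]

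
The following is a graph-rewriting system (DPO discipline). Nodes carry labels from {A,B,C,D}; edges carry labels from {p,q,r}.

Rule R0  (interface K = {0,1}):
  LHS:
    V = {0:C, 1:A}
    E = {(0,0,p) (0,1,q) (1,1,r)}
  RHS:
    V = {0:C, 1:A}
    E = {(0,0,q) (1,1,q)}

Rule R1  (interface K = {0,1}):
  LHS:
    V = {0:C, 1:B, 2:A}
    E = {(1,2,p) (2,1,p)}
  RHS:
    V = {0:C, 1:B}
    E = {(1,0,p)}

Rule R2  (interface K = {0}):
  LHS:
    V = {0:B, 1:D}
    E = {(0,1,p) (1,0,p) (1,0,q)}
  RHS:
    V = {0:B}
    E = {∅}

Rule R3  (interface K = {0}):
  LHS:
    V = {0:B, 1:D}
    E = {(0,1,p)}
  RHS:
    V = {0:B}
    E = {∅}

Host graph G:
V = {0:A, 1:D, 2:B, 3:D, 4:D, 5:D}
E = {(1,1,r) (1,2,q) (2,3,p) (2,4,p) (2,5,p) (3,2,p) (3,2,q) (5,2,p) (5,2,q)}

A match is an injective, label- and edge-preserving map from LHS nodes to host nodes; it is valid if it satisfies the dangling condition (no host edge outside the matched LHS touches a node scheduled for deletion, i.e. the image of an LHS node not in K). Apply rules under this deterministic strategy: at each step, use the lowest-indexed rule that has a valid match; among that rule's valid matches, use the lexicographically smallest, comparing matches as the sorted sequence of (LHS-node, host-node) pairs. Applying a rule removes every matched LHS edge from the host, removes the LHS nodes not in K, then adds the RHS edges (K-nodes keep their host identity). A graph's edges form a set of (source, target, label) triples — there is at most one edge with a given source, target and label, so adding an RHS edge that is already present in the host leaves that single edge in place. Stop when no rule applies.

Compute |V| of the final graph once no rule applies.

initial: |V|=6 |E|=9  E = 1-r->1 1-q->2 2-p->3 2-p->4 2-p->5 3-p->2 3-q->2 5-p->2 5-q->2
step 1: apply R2 at {0↦2, 1↦3}  → |V|=5 |E|=6  E = 1-r->1 1-q->2 2-p->4 2-p->5 5-p->2 5-q->2
step 2: apply R2 at {0↦2, 1↦5}  → |V|=4 |E|=3  E = 1-r->1 1-q->2 2-p->4
step 3: apply R3 at {0↦2, 1↦4}  → |V|=3 |E|=2  E = 1-r->1 1-q->2
normal form: no rule applies after step 3
NF nodes: {0:A, 1:D, 2:B}

Answer: 3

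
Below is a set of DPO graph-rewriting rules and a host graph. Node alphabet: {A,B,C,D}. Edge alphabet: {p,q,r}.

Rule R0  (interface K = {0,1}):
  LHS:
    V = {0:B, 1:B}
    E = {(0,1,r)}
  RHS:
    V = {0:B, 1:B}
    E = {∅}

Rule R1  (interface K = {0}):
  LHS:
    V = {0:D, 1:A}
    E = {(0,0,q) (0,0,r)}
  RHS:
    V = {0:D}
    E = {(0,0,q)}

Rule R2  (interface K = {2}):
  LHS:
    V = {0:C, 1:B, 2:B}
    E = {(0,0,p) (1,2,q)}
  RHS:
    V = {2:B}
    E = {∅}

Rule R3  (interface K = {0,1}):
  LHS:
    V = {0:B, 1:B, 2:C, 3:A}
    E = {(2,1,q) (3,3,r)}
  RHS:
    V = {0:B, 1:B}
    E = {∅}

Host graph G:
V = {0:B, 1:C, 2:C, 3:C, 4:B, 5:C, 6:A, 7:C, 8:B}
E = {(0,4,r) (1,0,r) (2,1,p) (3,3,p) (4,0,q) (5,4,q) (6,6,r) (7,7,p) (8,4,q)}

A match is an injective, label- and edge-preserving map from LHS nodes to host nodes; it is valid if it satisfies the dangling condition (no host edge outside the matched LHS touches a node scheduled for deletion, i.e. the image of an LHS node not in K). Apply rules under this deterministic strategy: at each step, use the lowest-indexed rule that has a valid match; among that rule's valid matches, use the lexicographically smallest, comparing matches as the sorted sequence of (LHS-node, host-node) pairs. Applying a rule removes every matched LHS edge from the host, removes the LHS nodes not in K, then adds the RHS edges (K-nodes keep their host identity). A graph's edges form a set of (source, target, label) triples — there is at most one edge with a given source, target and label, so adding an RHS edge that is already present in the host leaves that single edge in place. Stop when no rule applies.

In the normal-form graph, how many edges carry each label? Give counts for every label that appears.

Answer: p:1 r:1

Derivation:
[0] host  ⇒  9 nodes, 9 edges  {0-r->4 1-r->0 2-p->1 3-p->3 4-q->0 5-q->4 6-r->6 7-p->7 8-q->4}
[1] R0 @ {0↦0, 1↦4}  ⇒  9 nodes, 8 edges  {1-r->0 2-p->1 3-p->3 4-q->0 5-q->4 6-r->6 7-p->7 8-q->4}
[2] R2 @ {0↦3, 1↦8, 2↦4}  ⇒  7 nodes, 6 edges  {1-r->0 2-p->1 4-q->0 5-q->4 6-r->6 7-p->7}
[3] R3 @ {0↦0, 1↦4, 2↦5, 3↦6}  ⇒  5 nodes, 4 edges  {1-r->0 2-p->1 4-q->0 7-p->7}
[4] R2 @ {0↦7, 1↦4, 2↦0}  ⇒  3 nodes, 2 edges  {1-r->0 2-p->1}
final graph: no rule applies after step 4
NF edges: [(1, 0, 'r'), (2, 1, 'p')]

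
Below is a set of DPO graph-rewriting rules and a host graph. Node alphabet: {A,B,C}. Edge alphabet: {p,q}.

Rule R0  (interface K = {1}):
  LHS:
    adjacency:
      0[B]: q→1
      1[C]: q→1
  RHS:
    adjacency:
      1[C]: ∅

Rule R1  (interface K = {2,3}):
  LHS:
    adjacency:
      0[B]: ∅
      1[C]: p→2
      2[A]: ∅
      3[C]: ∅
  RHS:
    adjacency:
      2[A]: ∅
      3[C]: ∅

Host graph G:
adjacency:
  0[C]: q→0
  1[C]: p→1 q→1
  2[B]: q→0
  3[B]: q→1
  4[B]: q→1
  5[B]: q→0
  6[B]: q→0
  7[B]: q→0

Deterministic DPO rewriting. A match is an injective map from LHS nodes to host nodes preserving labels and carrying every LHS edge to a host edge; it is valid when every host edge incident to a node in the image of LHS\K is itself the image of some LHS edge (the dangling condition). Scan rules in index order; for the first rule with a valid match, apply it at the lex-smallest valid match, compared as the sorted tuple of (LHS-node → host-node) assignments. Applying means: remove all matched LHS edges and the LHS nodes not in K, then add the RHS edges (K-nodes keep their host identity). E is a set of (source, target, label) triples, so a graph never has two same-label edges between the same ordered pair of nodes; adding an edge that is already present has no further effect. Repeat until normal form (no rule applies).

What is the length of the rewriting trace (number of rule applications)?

start.  V:8 E:9  edges: 0-q->0 1-p->1 1-q->1 2-q->0 3-q->1 4-q->1 5-q->0 6-q->0 7-q->0
1. fire R0 via {0↦2, 1↦0}  →  V:7 E:7  edges: 1-p->1 1-q->1 3-q->1 4-q->1 5-q->0 6-q->0 7-q->0
2. fire R0 via {0↦3, 1↦1}  →  V:6 E:5  edges: 1-p->1 4-q->1 5-q->0 6-q->0 7-q->0
normal form: no rule applies after step 2

Answer: 2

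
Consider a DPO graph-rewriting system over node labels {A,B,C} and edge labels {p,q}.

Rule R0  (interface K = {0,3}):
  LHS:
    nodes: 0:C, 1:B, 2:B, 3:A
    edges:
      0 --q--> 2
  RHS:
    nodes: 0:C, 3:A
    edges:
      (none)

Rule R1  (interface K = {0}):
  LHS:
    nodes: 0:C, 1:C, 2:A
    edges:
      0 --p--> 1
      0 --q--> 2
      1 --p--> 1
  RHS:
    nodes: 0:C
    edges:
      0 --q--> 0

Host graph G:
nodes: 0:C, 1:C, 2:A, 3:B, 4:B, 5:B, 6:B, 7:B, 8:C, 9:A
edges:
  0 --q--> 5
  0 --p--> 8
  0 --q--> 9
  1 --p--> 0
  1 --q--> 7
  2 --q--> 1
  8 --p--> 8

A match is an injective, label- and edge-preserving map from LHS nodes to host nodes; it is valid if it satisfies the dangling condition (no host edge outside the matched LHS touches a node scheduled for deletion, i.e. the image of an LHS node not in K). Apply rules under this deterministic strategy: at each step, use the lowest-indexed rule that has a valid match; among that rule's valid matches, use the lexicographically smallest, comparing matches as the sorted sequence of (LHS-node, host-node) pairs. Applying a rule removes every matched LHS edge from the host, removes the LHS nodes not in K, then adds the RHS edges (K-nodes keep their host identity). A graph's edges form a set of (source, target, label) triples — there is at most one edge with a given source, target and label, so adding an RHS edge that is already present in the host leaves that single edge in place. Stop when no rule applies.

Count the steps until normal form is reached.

Answer: 3

Steps:
[0] host  ⇒  10 nodes, 7 edges  {0-q->5 0-p->8 0-q->9 1-p->0 1-q->7 2-q->1 8-p->8}
[1] R0 @ {0↦0, 1↦3, 2↦5, 3↦2}  ⇒  8 nodes, 6 edges  {0-p->8 0-q->9 1-p->0 1-q->7 2-q->1 8-p->8}
[2] R0 @ {0↦1, 1↦4, 2↦7, 3↦2}  ⇒  6 nodes, 5 edges  {0-p->8 0-q->9 1-p->0 2-q->1 8-p->8}
[3] R1 @ {0↦0, 1↦8, 2↦9}  ⇒  4 nodes, 3 edges  {0-q->0 1-p->0 2-q->1}
final graph: no rule applies after step 3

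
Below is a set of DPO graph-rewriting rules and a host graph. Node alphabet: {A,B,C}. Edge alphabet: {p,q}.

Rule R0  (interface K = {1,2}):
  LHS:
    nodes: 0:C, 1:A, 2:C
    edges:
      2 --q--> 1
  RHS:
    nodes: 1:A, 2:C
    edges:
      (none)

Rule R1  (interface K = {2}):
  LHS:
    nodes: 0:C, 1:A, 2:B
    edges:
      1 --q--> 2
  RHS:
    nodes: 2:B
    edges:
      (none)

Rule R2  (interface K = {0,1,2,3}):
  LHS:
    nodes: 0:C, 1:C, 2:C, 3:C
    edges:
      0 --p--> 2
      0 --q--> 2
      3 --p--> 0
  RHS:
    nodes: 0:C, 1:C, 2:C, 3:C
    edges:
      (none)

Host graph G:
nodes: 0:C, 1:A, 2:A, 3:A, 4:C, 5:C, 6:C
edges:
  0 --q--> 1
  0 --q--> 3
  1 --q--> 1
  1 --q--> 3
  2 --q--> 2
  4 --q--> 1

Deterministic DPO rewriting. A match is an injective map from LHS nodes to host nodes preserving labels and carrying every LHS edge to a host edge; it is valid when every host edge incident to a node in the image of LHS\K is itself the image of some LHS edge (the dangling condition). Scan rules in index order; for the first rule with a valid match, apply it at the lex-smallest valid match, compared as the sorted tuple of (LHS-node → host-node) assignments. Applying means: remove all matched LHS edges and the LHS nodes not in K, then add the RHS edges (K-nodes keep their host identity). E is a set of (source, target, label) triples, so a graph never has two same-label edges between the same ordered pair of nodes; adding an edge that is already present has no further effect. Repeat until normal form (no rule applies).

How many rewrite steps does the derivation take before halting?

[0] host  ⇒  7 nodes, 6 edges  {0-q->1 0-q->3 1-q->1 1-q->3 2-q->2 4-q->1}
[1] R0 @ {0↦5, 1↦1, 2↦0}  ⇒  6 nodes, 5 edges  {0-q->3 1-q->1 1-q->3 2-q->2 4-q->1}
[2] R0 @ {0↦6, 1↦1, 2↦4}  ⇒  5 nodes, 4 edges  {0-q->3 1-q->1 1-q->3 2-q->2}
[3] R0 @ {0↦4, 1↦3, 2↦0}  ⇒  4 nodes, 3 edges  {1-q->1 1-q->3 2-q->2}
normal form: no rule applies after step 3

Answer: 3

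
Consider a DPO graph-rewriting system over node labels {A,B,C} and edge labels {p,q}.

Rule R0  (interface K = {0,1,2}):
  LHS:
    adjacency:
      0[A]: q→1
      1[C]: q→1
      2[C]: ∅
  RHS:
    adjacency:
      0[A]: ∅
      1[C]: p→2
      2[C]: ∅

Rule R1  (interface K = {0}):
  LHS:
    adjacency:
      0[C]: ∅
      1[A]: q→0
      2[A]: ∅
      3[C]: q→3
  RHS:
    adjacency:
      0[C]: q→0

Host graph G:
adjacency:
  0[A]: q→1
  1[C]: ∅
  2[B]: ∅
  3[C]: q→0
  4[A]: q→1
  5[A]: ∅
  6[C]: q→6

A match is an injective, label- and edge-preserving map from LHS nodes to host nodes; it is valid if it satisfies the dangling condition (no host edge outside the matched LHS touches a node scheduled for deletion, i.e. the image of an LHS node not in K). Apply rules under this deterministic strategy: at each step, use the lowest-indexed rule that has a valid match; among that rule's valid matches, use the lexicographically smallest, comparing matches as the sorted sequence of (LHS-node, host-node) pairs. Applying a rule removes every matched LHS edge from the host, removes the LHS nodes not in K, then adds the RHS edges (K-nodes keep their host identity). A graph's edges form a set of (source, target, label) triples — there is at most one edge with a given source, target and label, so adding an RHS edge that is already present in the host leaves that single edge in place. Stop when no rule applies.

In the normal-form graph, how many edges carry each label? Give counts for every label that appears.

initial: |V|=7 |E|=4  E = 0-q->1 3-q->0 4-q->1 6-q->6
step 1: apply R1 at {0↦1, 1↦4, 2↦5, 3↦6}  → |V|=4 |E|=3  E = 0-q->1 1-q->1 3-q->0
step 2: apply R0 at {0↦0, 1↦1, 2↦3}  → |V|=4 |E|=2  E = 1-p->3 3-q->0
final graph: no rule applies after step 2
NF edges: [(1, 3, 'p'), (3, 0, 'q')]

Answer: p:1 q:1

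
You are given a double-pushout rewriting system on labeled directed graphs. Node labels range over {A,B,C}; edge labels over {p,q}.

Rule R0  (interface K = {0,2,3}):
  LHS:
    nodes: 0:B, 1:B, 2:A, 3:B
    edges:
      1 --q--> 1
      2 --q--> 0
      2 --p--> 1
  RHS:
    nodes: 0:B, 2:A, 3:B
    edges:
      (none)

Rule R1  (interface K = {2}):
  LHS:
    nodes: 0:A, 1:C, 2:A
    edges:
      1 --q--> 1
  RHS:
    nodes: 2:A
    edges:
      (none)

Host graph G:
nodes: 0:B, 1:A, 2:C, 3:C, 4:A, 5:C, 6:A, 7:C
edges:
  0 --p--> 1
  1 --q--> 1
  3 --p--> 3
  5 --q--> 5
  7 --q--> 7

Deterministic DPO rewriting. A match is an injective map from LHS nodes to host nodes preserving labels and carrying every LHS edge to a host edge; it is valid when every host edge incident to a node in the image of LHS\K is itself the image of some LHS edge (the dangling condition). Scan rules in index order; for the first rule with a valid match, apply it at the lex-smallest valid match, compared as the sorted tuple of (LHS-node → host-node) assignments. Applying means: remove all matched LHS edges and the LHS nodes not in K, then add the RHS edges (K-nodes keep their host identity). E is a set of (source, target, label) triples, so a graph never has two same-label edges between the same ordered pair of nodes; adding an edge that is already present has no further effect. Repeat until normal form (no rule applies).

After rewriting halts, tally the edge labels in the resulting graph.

Answer: p:2 q:1

Derivation:
[0] host  ⇒  8 nodes, 5 edges  {0-p->1 1-q->1 3-p->3 5-q->5 7-q->7}
[1] R1 @ {0↦4, 1↦5, 2↦1}  ⇒  6 nodes, 4 edges  {0-p->1 1-q->1 3-p->3 7-q->7}
[2] R1 @ {0↦6, 1↦7, 2↦1}  ⇒  4 nodes, 3 edges  {0-p->1 1-q->1 3-p->3}
normal form: no rule applies after step 2
NF edges: [(0, 1, 'p'), (1, 1, 'q'), (3, 3, 'p')]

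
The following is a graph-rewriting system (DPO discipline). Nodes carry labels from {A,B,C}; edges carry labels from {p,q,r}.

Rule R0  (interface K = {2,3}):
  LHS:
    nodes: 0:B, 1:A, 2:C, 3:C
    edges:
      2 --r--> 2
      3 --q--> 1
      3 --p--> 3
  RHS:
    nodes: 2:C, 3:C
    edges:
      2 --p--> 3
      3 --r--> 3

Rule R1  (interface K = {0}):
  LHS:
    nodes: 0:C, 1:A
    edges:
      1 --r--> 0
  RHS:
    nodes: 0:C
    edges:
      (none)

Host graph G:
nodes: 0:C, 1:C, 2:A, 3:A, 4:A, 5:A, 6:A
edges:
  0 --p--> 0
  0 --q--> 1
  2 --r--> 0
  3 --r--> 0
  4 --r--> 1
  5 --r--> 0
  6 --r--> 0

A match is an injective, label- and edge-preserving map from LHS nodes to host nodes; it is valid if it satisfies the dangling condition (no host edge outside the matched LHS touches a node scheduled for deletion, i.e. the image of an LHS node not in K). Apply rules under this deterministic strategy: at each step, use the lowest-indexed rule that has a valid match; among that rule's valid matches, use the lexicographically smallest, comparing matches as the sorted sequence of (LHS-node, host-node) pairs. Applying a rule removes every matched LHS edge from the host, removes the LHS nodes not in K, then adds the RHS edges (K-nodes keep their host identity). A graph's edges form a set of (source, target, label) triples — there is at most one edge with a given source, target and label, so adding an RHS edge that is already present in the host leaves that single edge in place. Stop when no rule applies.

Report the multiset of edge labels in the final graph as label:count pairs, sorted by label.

Answer: p:1 q:1

Steps:
[0] host  ⇒  7 nodes, 7 edges  {0-p->0 0-q->1 2-r->0 3-r->0 4-r->1 5-r->0 6-r->0}
[1] R1 @ {0↦0, 1↦2}  ⇒  6 nodes, 6 edges  {0-p->0 0-q->1 3-r->0 4-r->1 5-r->0 6-r->0}
[2] R1 @ {0↦0, 1↦3}  ⇒  5 nodes, 5 edges  {0-p->0 0-q->1 4-r->1 5-r->0 6-r->0}
[3] R1 @ {0↦0, 1↦5}  ⇒  4 nodes, 4 edges  {0-p->0 0-q->1 4-r->1 6-r->0}
[4] R1 @ {0↦0, 1↦6}  ⇒  3 nodes, 3 edges  {0-p->0 0-q->1 4-r->1}
[5] R1 @ {0↦1, 1↦4}  ⇒  2 nodes, 2 edges  {0-p->0 0-q->1}
final graph: no rule applies after step 5
NF edges: [(0, 0, 'p'), (0, 1, 'q')]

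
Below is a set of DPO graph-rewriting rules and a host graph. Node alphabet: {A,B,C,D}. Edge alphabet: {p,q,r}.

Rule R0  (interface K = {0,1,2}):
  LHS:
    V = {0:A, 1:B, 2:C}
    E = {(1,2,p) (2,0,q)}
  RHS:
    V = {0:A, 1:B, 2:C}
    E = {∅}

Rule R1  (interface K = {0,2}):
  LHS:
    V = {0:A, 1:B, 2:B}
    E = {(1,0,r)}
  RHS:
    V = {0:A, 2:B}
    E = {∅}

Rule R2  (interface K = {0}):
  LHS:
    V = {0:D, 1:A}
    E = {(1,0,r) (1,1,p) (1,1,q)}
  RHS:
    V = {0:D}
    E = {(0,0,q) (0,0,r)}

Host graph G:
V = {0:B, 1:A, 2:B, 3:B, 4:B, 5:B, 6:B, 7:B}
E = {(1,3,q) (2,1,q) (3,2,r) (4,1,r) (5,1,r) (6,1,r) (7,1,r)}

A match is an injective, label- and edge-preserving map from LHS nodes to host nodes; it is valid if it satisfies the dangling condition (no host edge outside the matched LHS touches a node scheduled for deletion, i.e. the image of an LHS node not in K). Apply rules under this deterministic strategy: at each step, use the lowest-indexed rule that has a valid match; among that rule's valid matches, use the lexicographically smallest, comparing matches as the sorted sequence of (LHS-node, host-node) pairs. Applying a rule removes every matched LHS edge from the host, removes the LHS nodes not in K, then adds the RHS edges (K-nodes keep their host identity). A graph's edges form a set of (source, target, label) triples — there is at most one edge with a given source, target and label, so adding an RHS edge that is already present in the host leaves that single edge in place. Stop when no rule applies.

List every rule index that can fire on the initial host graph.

Answer: [R1]

Derivation:
R0: no valid match — LHS pattern not found
R1: 24 valid matches — {0↦1, 1↦4, 2↦0}, {0↦1, 1↦4, 2↦2}, {0↦1, 1↦4, 2↦3} (+21 more)
R2: no valid match — LHS pattern not found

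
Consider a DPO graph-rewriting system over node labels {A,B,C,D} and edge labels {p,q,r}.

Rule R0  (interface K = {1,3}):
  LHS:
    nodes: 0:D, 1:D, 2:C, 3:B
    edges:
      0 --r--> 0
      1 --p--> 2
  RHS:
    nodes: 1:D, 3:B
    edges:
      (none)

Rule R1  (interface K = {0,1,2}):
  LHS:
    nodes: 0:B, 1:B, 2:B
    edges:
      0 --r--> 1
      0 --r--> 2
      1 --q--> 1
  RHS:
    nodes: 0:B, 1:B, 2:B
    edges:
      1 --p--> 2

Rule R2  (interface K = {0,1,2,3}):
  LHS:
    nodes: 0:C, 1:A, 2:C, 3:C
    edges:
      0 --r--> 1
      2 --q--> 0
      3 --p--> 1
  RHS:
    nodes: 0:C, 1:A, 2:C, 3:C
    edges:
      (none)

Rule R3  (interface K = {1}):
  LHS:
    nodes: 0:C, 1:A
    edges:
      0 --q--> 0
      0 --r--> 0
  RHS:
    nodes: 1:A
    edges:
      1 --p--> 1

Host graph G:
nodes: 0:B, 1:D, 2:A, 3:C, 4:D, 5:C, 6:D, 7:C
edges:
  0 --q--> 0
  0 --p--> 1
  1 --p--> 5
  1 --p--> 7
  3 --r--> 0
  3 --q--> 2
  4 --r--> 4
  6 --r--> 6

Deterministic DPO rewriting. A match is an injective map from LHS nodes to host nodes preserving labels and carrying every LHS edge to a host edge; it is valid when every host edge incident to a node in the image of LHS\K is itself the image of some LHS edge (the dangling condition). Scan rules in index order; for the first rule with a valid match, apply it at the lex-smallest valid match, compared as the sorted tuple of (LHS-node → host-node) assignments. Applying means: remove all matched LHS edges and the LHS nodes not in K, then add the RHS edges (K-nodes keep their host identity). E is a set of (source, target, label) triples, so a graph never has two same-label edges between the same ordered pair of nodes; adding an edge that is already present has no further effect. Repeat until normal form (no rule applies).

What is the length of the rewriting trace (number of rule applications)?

Answer: 2

Derivation:
start.  V:8 E:8  edges: 0-q->0 0-p->1 1-p->5 1-p->7 3-r->0 3-q->2 4-r->4 6-r->6
1. fire R0 via {0↦4, 1↦1, 2↦5, 3↦0}  →  V:6 E:6  edges: 0-q->0 0-p->1 1-p->7 3-r->0 3-q->2 6-r->6
2. fire R0 via {0↦6, 1↦1, 2↦7, 3↦0}  →  V:4 E:4  edges: 0-q->0 0-p->1 3-r->0 3-q->2
halt: no rule applies after step 2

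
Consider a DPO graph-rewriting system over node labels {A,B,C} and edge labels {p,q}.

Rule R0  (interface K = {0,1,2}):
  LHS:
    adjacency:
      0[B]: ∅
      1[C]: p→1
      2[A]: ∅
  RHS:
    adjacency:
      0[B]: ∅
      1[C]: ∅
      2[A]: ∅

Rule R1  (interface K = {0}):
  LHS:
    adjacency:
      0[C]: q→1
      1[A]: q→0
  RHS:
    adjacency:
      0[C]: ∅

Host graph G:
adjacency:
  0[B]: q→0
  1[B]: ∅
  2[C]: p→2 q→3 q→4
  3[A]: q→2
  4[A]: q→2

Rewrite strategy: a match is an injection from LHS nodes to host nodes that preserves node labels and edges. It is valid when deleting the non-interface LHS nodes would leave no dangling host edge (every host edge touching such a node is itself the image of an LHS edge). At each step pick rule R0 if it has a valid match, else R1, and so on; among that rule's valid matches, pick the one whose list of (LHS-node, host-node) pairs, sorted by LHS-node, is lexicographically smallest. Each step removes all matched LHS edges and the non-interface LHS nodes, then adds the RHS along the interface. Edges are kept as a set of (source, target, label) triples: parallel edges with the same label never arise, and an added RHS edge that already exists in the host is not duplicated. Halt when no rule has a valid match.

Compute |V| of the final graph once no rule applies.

Answer: 3

Rewrite trace:
initial: |V|=5 |E|=6  E = 0-q->0 2-p->2 2-q->3 2-q->4 3-q->2 4-q->2
step 1: apply R0 at {0↦0, 1↦2, 2↦3}  → |V|=5 |E|=5  E = 0-q->0 2-q->3 2-q->4 3-q->2 4-q->2
step 2: apply R1 at {0↦2, 1↦3}  → |V|=4 |E|=3  E = 0-q->0 2-q->4 4-q->2
step 3: apply R1 at {0↦2, 1↦4}  → |V|=3 |E|=1  E = 0-q->0
final graph: no rule applies after step 3
NF nodes: {0:B, 1:B, 2:C}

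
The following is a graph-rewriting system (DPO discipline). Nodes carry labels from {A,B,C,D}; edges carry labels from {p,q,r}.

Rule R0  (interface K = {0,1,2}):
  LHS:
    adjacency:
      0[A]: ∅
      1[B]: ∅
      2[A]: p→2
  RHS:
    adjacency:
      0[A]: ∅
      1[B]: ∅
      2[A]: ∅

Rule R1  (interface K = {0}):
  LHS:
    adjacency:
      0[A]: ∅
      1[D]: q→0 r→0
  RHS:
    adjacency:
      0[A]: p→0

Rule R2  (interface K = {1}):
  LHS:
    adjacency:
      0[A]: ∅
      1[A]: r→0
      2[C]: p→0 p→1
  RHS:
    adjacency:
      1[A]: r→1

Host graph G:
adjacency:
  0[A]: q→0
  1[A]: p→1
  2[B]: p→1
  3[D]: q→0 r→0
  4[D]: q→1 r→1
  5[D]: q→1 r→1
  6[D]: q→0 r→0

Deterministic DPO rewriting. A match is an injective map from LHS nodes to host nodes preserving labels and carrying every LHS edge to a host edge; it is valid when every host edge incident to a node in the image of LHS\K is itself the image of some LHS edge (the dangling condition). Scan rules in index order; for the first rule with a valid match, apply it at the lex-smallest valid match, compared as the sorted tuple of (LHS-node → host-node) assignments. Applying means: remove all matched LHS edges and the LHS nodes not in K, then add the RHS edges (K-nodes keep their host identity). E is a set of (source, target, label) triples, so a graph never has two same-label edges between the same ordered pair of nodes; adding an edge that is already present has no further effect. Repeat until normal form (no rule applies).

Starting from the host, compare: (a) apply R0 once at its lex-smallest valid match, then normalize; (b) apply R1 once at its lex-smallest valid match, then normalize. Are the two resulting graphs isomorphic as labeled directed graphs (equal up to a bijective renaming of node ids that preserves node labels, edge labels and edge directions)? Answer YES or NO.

branch R0-first: apply at {0↦0, 1↦2, 2↦1} → |E|=10, then 8 more step(s) → NF |V|=3 |E|=2 V={0:A, 1:A, 2:B} E=0-q->0 2-p->1
branch R1-first: apply at {0↦0, 1↦3} → |E|=10, then 8 more step(s) → NF |V|=3 |E|=2 V={0:A, 1:A, 2:B} E=0-q->0 2-p->1
graphs isomorphic (equal up to label-preserving node renaming)

Answer: YES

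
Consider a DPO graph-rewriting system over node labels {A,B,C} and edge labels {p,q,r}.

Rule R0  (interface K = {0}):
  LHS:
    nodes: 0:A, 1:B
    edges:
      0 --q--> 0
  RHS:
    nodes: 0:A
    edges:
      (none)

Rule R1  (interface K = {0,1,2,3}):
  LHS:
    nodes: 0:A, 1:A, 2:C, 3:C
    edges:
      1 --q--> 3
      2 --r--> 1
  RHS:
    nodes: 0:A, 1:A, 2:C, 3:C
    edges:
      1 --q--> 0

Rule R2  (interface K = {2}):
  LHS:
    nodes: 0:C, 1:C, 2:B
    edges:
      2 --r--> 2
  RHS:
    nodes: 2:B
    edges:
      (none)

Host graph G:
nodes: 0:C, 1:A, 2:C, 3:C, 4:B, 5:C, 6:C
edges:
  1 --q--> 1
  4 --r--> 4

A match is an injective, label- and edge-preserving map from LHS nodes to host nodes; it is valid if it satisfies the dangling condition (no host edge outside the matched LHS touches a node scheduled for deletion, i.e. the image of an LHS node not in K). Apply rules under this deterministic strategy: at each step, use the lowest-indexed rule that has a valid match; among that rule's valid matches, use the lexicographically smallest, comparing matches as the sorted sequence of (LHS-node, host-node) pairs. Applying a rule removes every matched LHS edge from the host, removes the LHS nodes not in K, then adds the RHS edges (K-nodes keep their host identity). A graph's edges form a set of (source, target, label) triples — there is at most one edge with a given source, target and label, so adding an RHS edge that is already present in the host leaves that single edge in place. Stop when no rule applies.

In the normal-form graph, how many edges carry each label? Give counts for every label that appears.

Answer: (no edges)

Rewrite trace:
[0] host  ⇒  7 nodes, 2 edges  {1-q->1 4-r->4}
[1] R2 @ {0↦0, 1↦2, 2↦4}  ⇒  5 nodes, 1 edges  {1-q->1}
[2] R0 @ {0↦1, 1↦4}  ⇒  4 nodes, 0 edges  {∅}
normal form: no rule applies after step 2
NF edges: []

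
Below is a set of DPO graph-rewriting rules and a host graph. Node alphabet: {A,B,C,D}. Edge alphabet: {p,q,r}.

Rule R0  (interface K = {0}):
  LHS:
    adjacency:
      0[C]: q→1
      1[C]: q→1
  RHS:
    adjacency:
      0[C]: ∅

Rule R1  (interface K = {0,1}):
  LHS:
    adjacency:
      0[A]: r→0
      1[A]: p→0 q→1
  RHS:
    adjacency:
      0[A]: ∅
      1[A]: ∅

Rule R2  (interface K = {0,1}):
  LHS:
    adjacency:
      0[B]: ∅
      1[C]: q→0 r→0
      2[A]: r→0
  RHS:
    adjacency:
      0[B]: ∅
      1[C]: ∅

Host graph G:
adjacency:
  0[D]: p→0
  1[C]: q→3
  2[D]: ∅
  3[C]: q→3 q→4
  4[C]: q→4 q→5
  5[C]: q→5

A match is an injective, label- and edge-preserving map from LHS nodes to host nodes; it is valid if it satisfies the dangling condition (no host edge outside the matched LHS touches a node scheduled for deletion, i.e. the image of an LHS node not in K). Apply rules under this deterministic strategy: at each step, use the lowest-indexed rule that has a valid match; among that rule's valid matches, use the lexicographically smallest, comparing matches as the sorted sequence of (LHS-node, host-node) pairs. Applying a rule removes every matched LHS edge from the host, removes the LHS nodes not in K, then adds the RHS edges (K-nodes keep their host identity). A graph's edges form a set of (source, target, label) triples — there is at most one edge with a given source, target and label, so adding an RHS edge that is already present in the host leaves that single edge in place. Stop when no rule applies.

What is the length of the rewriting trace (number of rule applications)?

initial: |V|=6 |E|=7  E = 0-p->0 1-q->3 3-q->3 3-q->4 4-q->4 4-q->5 5-q->5
step 1: apply R0 at {0↦4, 1↦5}  → |V|=5 |E|=5  E = 0-p->0 1-q->3 3-q->3 3-q->4 4-q->4
step 2: apply R0 at {0↦3, 1↦4}  → |V|=4 |E|=3  E = 0-p->0 1-q->3 3-q->3
step 3: apply R0 at {0↦1, 1↦3}  → |V|=3 |E|=1  E = 0-p->0
normal form: no rule applies after step 3

Answer: 3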